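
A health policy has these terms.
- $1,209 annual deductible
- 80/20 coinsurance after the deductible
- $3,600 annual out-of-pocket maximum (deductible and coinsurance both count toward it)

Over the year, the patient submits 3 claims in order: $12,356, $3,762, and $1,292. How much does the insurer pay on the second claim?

Claim 1 — $12,356: $1,209 finishes the deductible; $11,147 goes to coinsurance; coinsurance $11,147 × 20% = $2,229.40. Patient owes $3,438.40 (running OOP $3,438.40). Insurer: $12,356 − $3,438.40 = $8,917.60.
Claim 2 — $3,762: 20% coinsurance on $3,762 = $752.40. That would push OOP to $4,190.80, over the $3,600 cap, so patient pays $3,600 − $3,438.40 = $161.60. Plan pays $3,762 − $161.60 = $3,600.40.

$3,600.40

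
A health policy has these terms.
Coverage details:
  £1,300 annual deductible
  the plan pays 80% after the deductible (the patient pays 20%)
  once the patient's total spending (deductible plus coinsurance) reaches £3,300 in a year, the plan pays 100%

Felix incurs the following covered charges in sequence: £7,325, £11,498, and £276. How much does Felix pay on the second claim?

#1 (£7,325): deductible takes £1,300, £6,025 remains; patient's 20% is £1,205. Cost to patient: £2,505. OOP to date £2,505.
#2 (£11,498): deductible met; 20% of £11,498 = £2,299.60. OOP would hit £4,804.60 > £3,300, so the cap limits the patient to £3,300 − £2,505 = £795.

£795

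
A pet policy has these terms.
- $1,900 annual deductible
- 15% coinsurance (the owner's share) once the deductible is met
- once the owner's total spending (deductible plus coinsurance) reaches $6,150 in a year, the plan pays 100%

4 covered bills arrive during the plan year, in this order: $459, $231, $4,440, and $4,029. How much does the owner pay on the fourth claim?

Claim 1 — $459: all of it applies to the deductible. Cost to owner: $459. OOP to date $459.
Claim 2 — $231: all of it applies to the deductible. Owner pays $231; OOP now $690.
Claim 3 — $4,440: deductible takes $1,210, $3,230 remains; coinsurance $3,230 × 15% = $484.50. Owner owes $1,694.50 (running OOP $2,384.50).
Claim 4 — $4,029: deductible met; 15% of $4,029 = $604.35. Cost to owner: $604.35. OOP to date $2,988.85.

$604.35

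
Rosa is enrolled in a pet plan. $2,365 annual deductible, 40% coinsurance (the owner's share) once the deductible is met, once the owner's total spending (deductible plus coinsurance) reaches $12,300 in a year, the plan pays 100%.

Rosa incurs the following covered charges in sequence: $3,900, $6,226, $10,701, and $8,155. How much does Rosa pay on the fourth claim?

$2,550.20

Claim 1 — $3,900: $2,365 finishes the deductible; $1,535 goes to coinsurance; 40% of $1,535 = $614. Cost to owner: $2,979. OOP to date $2,979.
Claim 2 — $6,226: 40% coinsurance on $6,226 = $2,490.40. Owner pays $2,490.40; OOP now $5,469.40.
Claim 3 — $10,701: deductible already satisfied, so owner's share is 40% × $10,701 = $4,280.40. Cost to owner: $4,280.40. OOP to date $9,749.80.
Claim 4 — $8,155: deductible already satisfied, so owner's share is 40% × $8,155 = $3,262. OOP would hit $13,011.80 > $12,300, so the cap limits the owner to $12,300 − $9,749.80 = $2,550.20.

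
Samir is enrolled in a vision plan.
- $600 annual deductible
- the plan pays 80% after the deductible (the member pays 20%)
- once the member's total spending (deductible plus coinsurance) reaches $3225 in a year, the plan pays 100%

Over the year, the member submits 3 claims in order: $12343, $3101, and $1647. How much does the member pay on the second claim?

$276.40

Claim 1 — $12343: deductible takes $600, $11743 remains; coinsurance $11743 × 20% = $2348.60. Member owes $2948.60 (running OOP $2948.60).
Claim 2 — $3101: deductible already satisfied, so member's share is 20% × $3101 = $620.20. Adding that to $2948.60 gives $3568.80, past the $3225 cap; member pays only $3225 − $2948.60 = $276.40.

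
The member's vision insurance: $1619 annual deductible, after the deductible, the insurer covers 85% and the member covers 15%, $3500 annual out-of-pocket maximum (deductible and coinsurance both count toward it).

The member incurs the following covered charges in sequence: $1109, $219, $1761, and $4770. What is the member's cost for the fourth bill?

Claim 1 ($1109): fully absorbed by the deductible. Member owes $1109 (running OOP $1109).
Claim 2 ($219): entire amount goes to the deductible. Member owes $219 (running OOP $1328).
Claim 3 ($1761): $291 finishes the deductible; $1470 goes to coinsurance; member's 15% is $220.50. Member owes $511.50 (running OOP $1839.50).
Claim 4 ($4770): 15% coinsurance on $4770 = $715.50. Cost to member: $715.50. OOP to date $2555.

$715.50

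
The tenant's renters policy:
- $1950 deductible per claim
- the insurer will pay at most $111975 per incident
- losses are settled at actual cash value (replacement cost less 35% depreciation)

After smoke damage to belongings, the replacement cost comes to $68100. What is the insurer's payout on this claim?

$42315

At 35% depreciation, ACV = $68100 − $23835 = $44265.
After the deductible, $44265 − $1950 = $42315 remains.
That's under the $111975 cap, so the insurer reimburses the full $42315.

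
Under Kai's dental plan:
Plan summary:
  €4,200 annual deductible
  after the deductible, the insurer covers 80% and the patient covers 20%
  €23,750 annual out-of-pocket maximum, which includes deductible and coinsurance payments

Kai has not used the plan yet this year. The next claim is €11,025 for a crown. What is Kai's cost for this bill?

Deductible not yet touched, so the first €4,200 of the bill goes to the deductible.
The remaining €6,825 (= €11,025 − €4,200) moves to coinsurance.
Patient's 20% share of €6,825 is €1,365.
Patient responsibility before any cap: €4,200 + €1,365 = €5,565.
Total out-of-pocket so far would be €0 + €5,565 = €5,565, below the €23,750 cap — no reduction.

€5,565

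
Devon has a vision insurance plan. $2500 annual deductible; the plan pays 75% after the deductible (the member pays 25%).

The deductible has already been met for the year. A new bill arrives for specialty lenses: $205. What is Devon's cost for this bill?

With the deductible met, the entire $205 is subject to coinsurance.
Member's 25% share of $205 is $51.25.

$51.25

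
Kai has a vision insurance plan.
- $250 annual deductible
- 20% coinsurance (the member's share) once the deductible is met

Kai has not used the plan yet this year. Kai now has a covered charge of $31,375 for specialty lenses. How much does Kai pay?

The full $250 deductible is still open; $250 of this bill applies to it.
That leaves $31,375 − $250 = $31,125 for coinsurance.
Coinsurance: $31,125 × 20% = $6,225.
Member responsibility: $250 + $6,225 = $6,475.

$6,475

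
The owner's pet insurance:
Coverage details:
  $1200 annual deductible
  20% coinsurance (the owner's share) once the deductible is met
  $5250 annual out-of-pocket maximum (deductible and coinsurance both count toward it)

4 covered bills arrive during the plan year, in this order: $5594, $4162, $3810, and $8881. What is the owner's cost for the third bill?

$762

Claim 1 ($5594): deductible takes $1200, $4394 remains; 20% of $4394 = $878.80. Cost to owner: $2078.80. OOP to date $2078.80.
Claim 2 ($4162): deductible met; 20% of $4162 = $832.40. Cost to owner: $832.40. OOP to date $2911.20.
Claim 3 ($3810): 20% coinsurance on $3810 = $762. Owner owes $762 (running OOP $3673.20).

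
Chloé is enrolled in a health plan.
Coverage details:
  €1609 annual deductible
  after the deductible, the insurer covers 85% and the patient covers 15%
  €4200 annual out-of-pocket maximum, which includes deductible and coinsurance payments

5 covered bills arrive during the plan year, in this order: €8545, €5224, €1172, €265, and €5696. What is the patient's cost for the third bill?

€175.80

#1 (€8545): €1609 finishes the deductible; €6936 goes to coinsurance; 15% of €6936 = €1040.40. Patient pays €2649.40; OOP now €2649.40.
#2 (€5224): 15% coinsurance on €5224 = €783.60. Patient pays €783.60; OOP now €3433.
#3 (€1172): deductible met; 15% of €1172 = €175.80. Cost to patient: €175.80. OOP to date €3608.80.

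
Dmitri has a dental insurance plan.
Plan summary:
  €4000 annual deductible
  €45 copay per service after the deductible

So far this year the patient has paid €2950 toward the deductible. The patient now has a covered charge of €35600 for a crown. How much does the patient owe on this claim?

€2950 of the €4000 deductible is already met, leaving €1050.
That leaves €35600 − €1050 = €34550 for the copay.
Copay on this service: €45.
Patient responsibility: €1050 + €45 = €1095.

€1095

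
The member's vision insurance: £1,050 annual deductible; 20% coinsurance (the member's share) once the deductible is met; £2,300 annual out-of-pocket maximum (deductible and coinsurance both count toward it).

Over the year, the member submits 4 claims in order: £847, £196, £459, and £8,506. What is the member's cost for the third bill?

Bill 1, £847: all of it applies to the deductible. Member owes £847 (running OOP £847).
Bill 2, £196: fully absorbed by the deductible. Cost to member: £196. OOP to date £1,043.
Bill 3, £459: £7 to deductible, leaving £452; 20% of £452 = £90.40. Cost to member: £97.40. OOP to date £1,140.40.

£97.40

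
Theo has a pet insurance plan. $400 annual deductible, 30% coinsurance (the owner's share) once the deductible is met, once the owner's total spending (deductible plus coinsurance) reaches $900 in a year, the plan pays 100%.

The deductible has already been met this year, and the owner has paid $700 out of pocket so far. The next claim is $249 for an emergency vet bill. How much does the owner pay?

With the deductible met, the entire $249 is subject to coinsurance.
30% of $249 = $74.70 falls to the owner.
Cumulative spending $700 + $74.70 = $774.70 stays under the $900 maximum.

$74.70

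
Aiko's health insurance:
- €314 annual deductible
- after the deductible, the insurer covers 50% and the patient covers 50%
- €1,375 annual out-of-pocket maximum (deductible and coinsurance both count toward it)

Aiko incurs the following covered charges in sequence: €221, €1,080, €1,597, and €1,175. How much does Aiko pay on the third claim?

€567.50

Bill 1, €221: entire amount goes to the deductible. Patient owes €221 (running OOP €221).
Bill 2, €1,080: €93 to deductible, leaving €987; coinsurance €987 × 50% = €493.50. Patient owes €586.50 (running OOP €807.50).
Bill 3, €1,597: deductible already satisfied, so patient's share is 50% × €1,597 = €798.50. Adding that to €807.50 gives €1,606, past the €1,375 cap; patient pays only €1,375 − €807.50 = €567.50.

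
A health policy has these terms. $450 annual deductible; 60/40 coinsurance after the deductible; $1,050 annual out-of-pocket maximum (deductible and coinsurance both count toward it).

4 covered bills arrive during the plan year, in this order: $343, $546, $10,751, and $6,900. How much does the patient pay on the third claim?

$424.40

Claim 1 — $343: fully absorbed by the deductible. Patient pays $343; OOP now $343.
Claim 2 — $546: $107 finishes the deductible; $439 goes to coinsurance; patient's 40% is $175.60. Cost to patient: $282.60. OOP to date $625.60.
Claim 3 — $10,751: deductible met; 40% of $10,751 = $4,300.40. That would push OOP to $4,926, over the $1,050 cap, so patient pays $1,050 − $625.60 = $424.40.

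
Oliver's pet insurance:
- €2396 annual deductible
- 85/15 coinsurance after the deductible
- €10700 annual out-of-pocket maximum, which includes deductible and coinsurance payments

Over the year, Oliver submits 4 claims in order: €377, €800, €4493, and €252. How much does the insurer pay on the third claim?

€2782.90

#1 (€377): fully absorbed by the deductible. Owner pays €377; OOP now €377. Insurer: €377 − €377 = €0.
#2 (€800): fully absorbed by the deductible. Cost to owner: €800. OOP to date €1177. Insurer: €800 − €800 = €0.
#3 (€4493): €1219 to deductible, leaving €3274; coinsurance €3274 × 15% = €491.10. Owner owes €1710.10 (running OOP €2887.10). Plan pays €4493 − €1710.10 = €2782.90.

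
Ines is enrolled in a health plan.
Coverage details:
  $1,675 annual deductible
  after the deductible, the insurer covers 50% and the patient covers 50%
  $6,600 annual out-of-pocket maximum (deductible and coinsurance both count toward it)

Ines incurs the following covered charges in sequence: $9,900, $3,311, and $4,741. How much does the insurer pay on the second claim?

Bill 1, $9,900: deductible takes $1,675, $8,225 remains; patient's 50% is $4,112.50. Patient owes $5,787.50 (running OOP $5,787.50). Plan pays $9,900 − $5,787.50 = $4,112.50.
Bill 2, $3,311: deductible already satisfied, so patient's share is 50% × $3,311 = $1,655.50. Adding that to $5,787.50 gives $7,443, past the $6,600 cap; patient pays only $6,600 − $5,787.50 = $812.50. Insurer: $3,311 − $812.50 = $2,498.50.

$2,498.50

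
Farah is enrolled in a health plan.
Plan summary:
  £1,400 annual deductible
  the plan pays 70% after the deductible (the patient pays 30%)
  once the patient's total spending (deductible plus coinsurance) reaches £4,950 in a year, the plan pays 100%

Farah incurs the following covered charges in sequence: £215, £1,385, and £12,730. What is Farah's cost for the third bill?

£3,490

Bill 1, £215: fully absorbed by the deductible. Cost to patient: £215. OOP to date £215.
Bill 2, £1,385: £1,185 finishes the deductible; £200 goes to coinsurance; coinsurance £200 × 30% = £60. Cost to patient: £1,245. OOP to date £1,460.
Bill 3, £12,730: deductible met; 30% of £12,730 = £3,819. That would push OOP to £5,279, over the £4,950 cap, so patient pays £4,950 − £1,460 = £3,490.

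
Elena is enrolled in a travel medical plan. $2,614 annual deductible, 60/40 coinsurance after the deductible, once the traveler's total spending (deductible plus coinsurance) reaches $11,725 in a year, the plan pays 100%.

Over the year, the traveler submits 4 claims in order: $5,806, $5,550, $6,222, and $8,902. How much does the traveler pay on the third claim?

Claim 1 — $5,806: deductible takes $2,614, $3,192 remains; traveler's 40% is $1,276.80. Traveler owes $3,890.80 (running OOP $3,890.80).
Claim 2 — $5,550: deductible met; 40% of $5,550 = $2,220. Cost to traveler: $2,220. OOP to date $6,110.80.
Claim 3 — $6,222: deductible already satisfied, so traveler's share is 40% × $6,222 = $2,488.80. Traveler owes $2,488.80 (running OOP $8,599.60).

$2,488.80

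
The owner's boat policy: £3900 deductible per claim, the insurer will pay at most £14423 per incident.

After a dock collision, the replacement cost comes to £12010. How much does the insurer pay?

After the deductible, £12010 − £3900 = £8110 remains.
£8110 is within the £14423 limit, so the insurer pays £8110.

£8110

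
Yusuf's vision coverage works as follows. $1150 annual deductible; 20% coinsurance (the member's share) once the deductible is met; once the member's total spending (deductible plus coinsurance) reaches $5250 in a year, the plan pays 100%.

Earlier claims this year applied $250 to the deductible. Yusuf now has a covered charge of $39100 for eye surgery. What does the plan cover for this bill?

$34100

Remaining deductible: $1150 − $250 = $900.
The remaining $38200 (= $39100 − $900) moves to coinsurance.
20% of $38200 = $7640 falls to the member.
Member responsibility before any cap: $900 + $7640 = $8540.
Adding $8540 to the $250 already spent would give $8790, which exceeds the $5250 cap; the member pays just $5250 − $250 = $5000.
Insurer pays the balance: $39100 − $5000 = $34100.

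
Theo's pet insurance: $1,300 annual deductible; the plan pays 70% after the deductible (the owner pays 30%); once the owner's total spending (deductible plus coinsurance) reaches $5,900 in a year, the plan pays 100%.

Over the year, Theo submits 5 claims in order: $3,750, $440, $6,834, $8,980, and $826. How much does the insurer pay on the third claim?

Claim 1 — $3,750: deductible takes $1,300, $2,450 remains; owner's 30% is $735. Owner owes $2,035 (running OOP $2,035). Insurer: $3,750 − $2,035 = $1,715.
Claim 2 — $440: deductible met; 30% of $440 = $132. Owner owes $132 (running OOP $2,167). Insurer: $440 − $132 = $308.
Claim 3 — $6,834: deductible met; 30% of $6,834 = $2,050.20. Owner owes $2,050.20 (running OOP $4,217.20). Plan pays $6,834 − $2,050.20 = $4,783.80.

$4,783.80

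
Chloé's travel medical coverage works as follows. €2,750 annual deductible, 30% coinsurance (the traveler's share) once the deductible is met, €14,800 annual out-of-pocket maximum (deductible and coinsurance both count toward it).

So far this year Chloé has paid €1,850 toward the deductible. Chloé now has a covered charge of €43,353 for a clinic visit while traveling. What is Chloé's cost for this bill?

€12,950

Remaining deductible: €2,750 − €1,850 = €900.
That leaves €43,353 − €900 = €42,453 for coinsurance.
Coinsurance: €42,453 × 30% = €12,735.90.
That puts the traveler's cost at €900 + €12,735.90 = €13,635.90 before any cap.
Adding €13,635.90 to the €1,850 already spent would give €15,485.90, which exceeds the €14,800 cap; the traveler pays just €14,800 − €1,850 = €12,950.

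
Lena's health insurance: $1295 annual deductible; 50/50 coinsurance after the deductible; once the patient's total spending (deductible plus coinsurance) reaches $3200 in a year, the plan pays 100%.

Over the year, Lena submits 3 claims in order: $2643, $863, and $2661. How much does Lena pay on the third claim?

Bill 1, $2643: deductible takes $1295, $1348 remains; coinsurance $1348 × 50% = $674. Patient pays $1969; OOP now $1969.
Bill 2, $863: 50% coinsurance on $863 = $431.50. Patient owes $431.50 (running OOP $2400.50).
Bill 3, $2661: deductible met; 50% of $2661 = $1330.50. Adding that to $2400.50 gives $3731, past the $3200 cap; patient pays only $3200 − $2400.50 = $799.50.

$799.50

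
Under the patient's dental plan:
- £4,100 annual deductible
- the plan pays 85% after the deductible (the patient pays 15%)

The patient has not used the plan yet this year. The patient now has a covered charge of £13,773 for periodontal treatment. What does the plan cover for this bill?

The full £4,100 deductible is still open; £4,100 of this bill applies to it.
That leaves £13,773 − £4,100 = £9,673 for coinsurance.
15% of £9,673 = £1,450.95 falls to the patient.
So the patient owes £4,100 + £1,450.95 = £5,550.95.
Insurer pays the balance: £13,773 − £5,550.95 = £8,222.05.

£8,222.05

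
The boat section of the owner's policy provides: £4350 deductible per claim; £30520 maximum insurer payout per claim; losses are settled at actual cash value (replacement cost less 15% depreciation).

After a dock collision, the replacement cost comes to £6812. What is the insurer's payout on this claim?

£1440.20

At 15% depreciation, ACV = £6812 − £1021.80 = £5790.20.
After the deductible, £5790.20 − £4350 = £1440.20 remains.
£1440.20 is within the £30520 limit, so the insurer pays £1440.20.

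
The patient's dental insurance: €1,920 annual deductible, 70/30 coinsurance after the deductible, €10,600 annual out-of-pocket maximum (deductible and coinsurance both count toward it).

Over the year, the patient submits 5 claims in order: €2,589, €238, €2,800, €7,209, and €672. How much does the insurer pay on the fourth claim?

#1 (€2,589): €1,920 to deductible, leaving €669; patient's 30% is €200.70. Cost to patient: €2,120.70. OOP to date €2,120.70. Insurer: €2,589 − €2,120.70 = €468.30.
#2 (€238): deductible met; 30% of €238 = €71.40. Cost to patient: €71.40. OOP to date €2,192.10. Plan pays €238 − €71.40 = €166.60.
#3 (€2,800): deductible already satisfied, so patient's share is 30% × €2,800 = €840. Patient pays €840; OOP now €3,032.10. Plan pays €2,800 − €840 = €1,960.
#4 (€7,209): deductible met; 30% of €7,209 = €2,162.70. Patient pays €2,162.70; OOP now €5,194.80. Insurer: €7,209 − €2,162.70 = €5,046.30.

€5,046.30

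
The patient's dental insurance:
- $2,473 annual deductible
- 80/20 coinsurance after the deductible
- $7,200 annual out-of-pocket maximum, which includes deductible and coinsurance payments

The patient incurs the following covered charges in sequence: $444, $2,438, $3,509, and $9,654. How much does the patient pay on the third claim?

$701.80

Bill 1, $444: fully absorbed by the deductible. Cost to patient: $444. OOP to date $444.
Bill 2, $2,438: $2,029 finishes the deductible; $409 goes to coinsurance; 20% of $409 = $81.80. Patient pays $2,110.80; OOP now $2,554.80.
Bill 3, $3,509: deductible already satisfied, so patient's share is 20% × $3,509 = $701.80. Cost to patient: $701.80. OOP to date $3,256.60.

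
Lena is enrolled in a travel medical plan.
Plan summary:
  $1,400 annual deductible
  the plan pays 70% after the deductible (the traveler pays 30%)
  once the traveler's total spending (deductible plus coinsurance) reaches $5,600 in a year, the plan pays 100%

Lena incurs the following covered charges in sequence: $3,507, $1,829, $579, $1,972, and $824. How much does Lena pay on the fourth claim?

$591.60

#1 ($3,507): $1,400 to deductible, leaving $2,107; 30% of $2,107 = $632.10. Traveler pays $2,032.10; OOP now $2,032.10.
#2 ($1,829): 30% coinsurance on $1,829 = $548.70. Cost to traveler: $548.70. OOP to date $2,580.80.
#3 ($579): 30% coinsurance on $579 = $173.70. Traveler owes $173.70 (running OOP $2,754.50).
#4 ($1,972): deductible met; 30% of $1,972 = $591.60. Traveler pays $591.60; OOP now $3,346.10.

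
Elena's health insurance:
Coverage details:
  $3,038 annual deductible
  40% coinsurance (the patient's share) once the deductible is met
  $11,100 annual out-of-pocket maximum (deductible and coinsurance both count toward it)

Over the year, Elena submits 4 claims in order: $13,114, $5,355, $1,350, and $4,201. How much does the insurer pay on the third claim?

$810

#1 ($13,114): $3,038 finishes the deductible; $10,076 goes to coinsurance; 40% of $10,076 = $4,030.40. Patient owes $7,068.40 (running OOP $7,068.40). Plan pays $13,114 − $7,068.40 = $6,045.60.
#2 ($5,355): 40% coinsurance on $5,355 = $2,142. Patient owes $2,142 (running OOP $9,210.40). Plan pays $5,355 − $2,142 = $3,213.
#3 ($1,350): deductible already satisfied, so patient's share is 40% × $1,350 = $540. Patient pays $540; OOP now $9,750.40. Plan pays $1,350 − $540 = $810.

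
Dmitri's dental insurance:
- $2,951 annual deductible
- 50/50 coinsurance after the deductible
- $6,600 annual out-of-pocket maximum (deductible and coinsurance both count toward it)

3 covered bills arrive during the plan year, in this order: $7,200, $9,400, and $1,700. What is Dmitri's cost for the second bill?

Bill 1, $7,200: $2,951 finishes the deductible; $4,249 goes to coinsurance; coinsurance $4,249 × 50% = $2,124.50. Patient pays $5,075.50; OOP now $5,075.50.
Bill 2, $9,400: deductible met; 50% of $9,400 = $4,700. Adding that to $5,075.50 gives $9,775.50, past the $6,600 cap; patient pays only $6,600 − $5,075.50 = $1,524.50.

$1,524.50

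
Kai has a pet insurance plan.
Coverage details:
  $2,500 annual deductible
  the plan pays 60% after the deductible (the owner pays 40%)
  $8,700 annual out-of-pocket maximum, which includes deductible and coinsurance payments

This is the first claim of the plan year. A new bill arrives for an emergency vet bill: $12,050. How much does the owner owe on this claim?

$6,320

Deductible not yet touched, so the first $2,500 of the bill goes to the deductible.
The remaining $9,550 (= $12,050 − $2,500) moves to coinsurance.
Owner's 40% share of $9,550 is $3,820.
That puts the owner's cost at $2,500 + $3,820 = $6,320 before any cap.
Year-to-date out-of-pocket becomes $0 + $6,320 = $6,320, still under the $8,700 maximum, so no cap applies.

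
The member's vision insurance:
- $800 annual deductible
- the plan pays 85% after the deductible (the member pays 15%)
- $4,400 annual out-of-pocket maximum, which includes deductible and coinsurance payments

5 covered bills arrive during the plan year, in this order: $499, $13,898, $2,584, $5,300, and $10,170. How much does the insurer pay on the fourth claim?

$4,505

#1 ($499): entire amount goes to the deductible. Member owes $499 (running OOP $499). Plan pays $499 − $499 = $0.
#2 ($13,898): $301 to deductible, leaving $13,597; member's 15% is $2,039.55. Member owes $2,340.55 (running OOP $2,839.55). Insurer: $13,898 − $2,340.55 = $11,557.45.
#3 ($2,584): 15% coinsurance on $2,584 = $387.60. Member pays $387.60; OOP now $3,227.15. Insurer: $2,584 − $387.60 = $2,196.40.
#4 ($5,300): deductible already satisfied, so member's share is 15% × $5,300 = $795. Member pays $795; OOP now $4,022.15. Plan pays $5,300 − $795 = $4,505.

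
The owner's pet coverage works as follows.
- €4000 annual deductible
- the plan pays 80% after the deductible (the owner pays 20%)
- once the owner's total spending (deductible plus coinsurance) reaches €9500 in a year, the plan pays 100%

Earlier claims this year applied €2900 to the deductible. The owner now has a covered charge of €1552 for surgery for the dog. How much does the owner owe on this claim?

€1190.40

Remaining deductible: €4000 − €2900 = €1100.
That leaves €1552 − €1100 = €452 for coinsurance.
20% of €452 = €90.40 falls to the owner.
Owner responsibility before any cap: €1100 + €90.40 = €1190.40.
Total out-of-pocket so far would be €2900 + €1190.40 = €4090.40, below the €9500 cap — no reduction.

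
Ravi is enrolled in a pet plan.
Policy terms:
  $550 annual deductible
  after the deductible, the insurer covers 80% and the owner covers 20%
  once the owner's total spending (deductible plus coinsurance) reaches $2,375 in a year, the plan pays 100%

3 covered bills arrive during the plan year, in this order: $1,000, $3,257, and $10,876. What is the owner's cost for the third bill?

$1,083.60

#1 ($1,000): $550 to deductible, leaving $450; 20% of $450 = $90. Cost to owner: $640. OOP to date $640.
#2 ($3,257): deductible met; 20% of $3,257 = $651.40. Cost to owner: $651.40. OOP to date $1,291.40.
#3 ($10,876): 20% coinsurance on $10,876 = $2,175.20. Adding that to $1,291.40 gives $3,466.60, past the $2,375 cap; owner pays only $2,375 − $1,291.40 = $1,083.60.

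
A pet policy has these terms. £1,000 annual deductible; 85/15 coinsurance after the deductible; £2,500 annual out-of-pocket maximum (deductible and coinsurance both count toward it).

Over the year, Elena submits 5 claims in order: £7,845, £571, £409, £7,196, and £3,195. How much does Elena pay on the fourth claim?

Bill 1, £7,845: £1,000 finishes the deductible; £6,845 goes to coinsurance; owner's 15% is £1,026.75. Cost to owner: £2,026.75. OOP to date £2,026.75.
Bill 2, £571: deductible already satisfied, so owner's share is 15% × £571 = £85.65. Cost to owner: £85.65. OOP to date £2,112.40.
Bill 3, £409: 15% coinsurance on £409 = £61.35. Cost to owner: £61.35. OOP to date £2,173.75.
Bill 4, £7,196: deductible already satisfied, so owner's share is 15% × £7,196 = £1,079.40. OOP would hit £3,253.15 > £2,500, so the cap limits the owner to £2,500 − £2,173.75 = £326.25.

£326.25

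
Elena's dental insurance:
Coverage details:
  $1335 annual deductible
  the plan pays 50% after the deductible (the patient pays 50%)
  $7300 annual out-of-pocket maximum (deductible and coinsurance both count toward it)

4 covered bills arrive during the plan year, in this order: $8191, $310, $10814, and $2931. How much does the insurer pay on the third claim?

$8432

Claim 1 ($8191): $1335 to deductible, leaving $6856; patient's 50% is $3428. Cost to patient: $4763. OOP to date $4763. Insurer: $8191 − $4763 = $3428.
Claim 2 ($310): 50% coinsurance on $310 = $155. Patient owes $155 (running OOP $4918). Plan pays $310 − $155 = $155.
Claim 3 ($10814): deductible already satisfied, so patient's share is 50% × $10814 = $5407. OOP would hit $10325 > $7300, so the cap limits the patient to $7300 − $4918 = $2382. Plan pays $10814 − $2382 = $8432.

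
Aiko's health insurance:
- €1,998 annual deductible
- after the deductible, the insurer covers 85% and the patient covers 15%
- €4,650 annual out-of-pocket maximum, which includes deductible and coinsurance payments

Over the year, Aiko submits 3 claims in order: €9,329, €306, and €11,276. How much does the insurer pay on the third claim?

#1 (€9,329): deductible takes €1,998, €7,331 remains; 15% of €7,331 = €1,099.65. Cost to patient: €3,097.65. OOP to date €3,097.65. Insurer: €9,329 − €3,097.65 = €6,231.35.
#2 (€306): 15% coinsurance on €306 = €45.90. Cost to patient: €45.90. OOP to date €3,143.55. Plan pays €306 − €45.90 = €260.10.
#3 (€11,276): deductible met; 15% of €11,276 = €1,691.40. OOP would hit €4,834.95 > €4,650, so the cap limits the patient to €4,650 − €3,143.55 = €1,506.45. Plan pays €11,276 − €1,506.45 = €9,769.55.

€9,769.55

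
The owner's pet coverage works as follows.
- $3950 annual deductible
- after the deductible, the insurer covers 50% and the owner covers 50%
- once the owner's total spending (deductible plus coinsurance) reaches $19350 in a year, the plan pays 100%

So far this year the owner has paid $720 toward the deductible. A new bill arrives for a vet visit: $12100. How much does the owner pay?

$720 of the $3950 deductible is already met, leaving $3230.
After the $3230 deductible portion, $12100 − $3230 = $8870 is subject to coinsurance.
Coinsurance: $8870 × 50% = $4435.
So the owner owes $3230 + $4435 = $7665 before any cap.
Year-to-date out-of-pocket becomes $720 + $7665 = $8385, still under the $19350 maximum, so no cap applies.

$7665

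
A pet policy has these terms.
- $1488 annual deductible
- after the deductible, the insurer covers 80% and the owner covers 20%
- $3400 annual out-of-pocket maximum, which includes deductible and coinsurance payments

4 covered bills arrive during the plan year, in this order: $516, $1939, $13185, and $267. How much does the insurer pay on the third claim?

$11466.40

Bill 1, $516: all of it applies to the deductible. Cost to owner: $516. OOP to date $516. Plan pays $516 − $516 = $0.
Bill 2, $1939: $972 finishes the deductible; $967 goes to coinsurance; owner's 20% is $193.40. Cost to owner: $1165.40. OOP to date $1681.40. Insurer: $1939 − $1165.40 = $773.60.
Bill 3, $13185: deductible already satisfied, so owner's share is 20% × $13185 = $2637. That would push OOP to $4318.40, over the $3400 cap, so owner pays $3400 − $1681.40 = $1718.60. Insurer: $13185 − $1718.60 = $11466.40.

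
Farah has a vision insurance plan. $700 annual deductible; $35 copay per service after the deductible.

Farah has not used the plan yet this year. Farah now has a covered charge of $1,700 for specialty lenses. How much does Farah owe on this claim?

$735

Deductible not yet touched, so the first $700 of the bill goes to the deductible.
The remaining $1,000 (= $1,700 − $700) moves to the copay.
Copay on this service: $35.
Member responsibility: $700 + $35 = $735.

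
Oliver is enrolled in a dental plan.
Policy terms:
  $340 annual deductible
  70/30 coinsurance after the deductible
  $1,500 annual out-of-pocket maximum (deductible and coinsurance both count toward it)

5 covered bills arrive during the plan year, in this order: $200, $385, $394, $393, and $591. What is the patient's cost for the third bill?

$118.20

Claim 1 ($200): all of it applies to the deductible. Patient pays $200; OOP now $200.
Claim 2 ($385): $140 finishes the deductible; $245 goes to coinsurance; 30% of $245 = $73.50. Cost to patient: $213.50. OOP to date $413.50.
Claim 3 ($394): 30% coinsurance on $394 = $118.20. Patient pays $118.20; OOP now $531.70.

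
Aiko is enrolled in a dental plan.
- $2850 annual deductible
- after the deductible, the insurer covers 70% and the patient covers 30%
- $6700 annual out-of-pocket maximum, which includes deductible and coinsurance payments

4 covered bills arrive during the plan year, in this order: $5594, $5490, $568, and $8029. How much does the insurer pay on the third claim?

Bill 1, $5594: $2850 to deductible, leaving $2744; coinsurance $2744 × 30% = $823.20. Cost to patient: $3673.20. OOP to date $3673.20. Plan pays $5594 − $3673.20 = $1920.80.
Bill 2, $5490: 30% coinsurance on $5490 = $1647. Patient pays $1647; OOP now $5320.20. Plan pays $5490 − $1647 = $3843.
Bill 3, $568: 30% coinsurance on $568 = $170.40. Cost to patient: $170.40. OOP to date $5490.60. Plan pays $568 − $170.40 = $397.60.

$397.60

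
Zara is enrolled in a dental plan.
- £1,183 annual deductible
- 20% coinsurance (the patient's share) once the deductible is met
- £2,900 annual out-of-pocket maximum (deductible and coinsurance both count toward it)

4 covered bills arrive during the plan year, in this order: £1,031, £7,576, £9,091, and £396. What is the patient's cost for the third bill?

Claim 1 (£1,031): fully absorbed by the deductible. Cost to patient: £1,031. OOP to date £1,031.
Claim 2 (£7,576): £152 finishes the deductible; £7,424 goes to coinsurance; patient's 20% is £1,484.80. Patient owes £1,636.80 (running OOP £2,667.80).
Claim 3 (£9,091): deductible already satisfied, so patient's share is 20% × £9,091 = £1,818.20. That would push OOP to £4,486, over the £2,900 cap, so patient pays £2,900 − £2,667.80 = £232.20.

£232.20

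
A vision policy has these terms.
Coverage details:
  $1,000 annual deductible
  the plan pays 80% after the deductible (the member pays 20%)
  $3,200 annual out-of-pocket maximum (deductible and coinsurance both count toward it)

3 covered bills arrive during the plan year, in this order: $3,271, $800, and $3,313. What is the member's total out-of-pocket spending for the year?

#1 ($3,271): $1,000 finishes the deductible; $2,271 goes to coinsurance; coinsurance $2,271 × 20% = $454.20. Cost to member: $1,454.20. OOP to date $1,454.20.
#2 ($800): 20% coinsurance on $800 = $160. Member pays $160; OOP now $1,614.20.
#3 ($3,313): deductible met; 20% of $3,313 = $662.60. Cost to member: $662.60. OOP to date $2,276.80.
Total paid by the member: $1,454.20 + $160 + $662.60 = $2,276.80.

$2,276.80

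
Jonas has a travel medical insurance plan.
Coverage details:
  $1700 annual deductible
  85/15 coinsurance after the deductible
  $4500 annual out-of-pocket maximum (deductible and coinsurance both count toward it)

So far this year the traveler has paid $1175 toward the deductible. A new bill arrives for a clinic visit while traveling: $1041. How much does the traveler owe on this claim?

$602.40

$1175 of the $1700 deductible is already met, leaving $525.
After the $525 deductible portion, $1041 − $525 = $516 is subject to coinsurance.
Coinsurance: $516 × 15% = $77.40.
That puts the traveler's cost at $525 + $77.40 = $602.40 before any cap.
Total out-of-pocket so far would be $1175 + $602.40 = $1777.40, below the $4500 cap — no reduction.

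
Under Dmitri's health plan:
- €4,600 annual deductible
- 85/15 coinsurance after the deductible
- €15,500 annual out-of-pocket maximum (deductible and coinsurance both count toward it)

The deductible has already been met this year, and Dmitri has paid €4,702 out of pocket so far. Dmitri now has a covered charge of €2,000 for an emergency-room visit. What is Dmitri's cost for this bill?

The deductible is already satisfied, so the full bill goes to coinsurance.
15% of €2,000 = €300 falls to the patient.
Year-to-date out-of-pocket becomes €4,702 + €300 = €5,002, still under the €15,500 maximum, so no cap applies.

€300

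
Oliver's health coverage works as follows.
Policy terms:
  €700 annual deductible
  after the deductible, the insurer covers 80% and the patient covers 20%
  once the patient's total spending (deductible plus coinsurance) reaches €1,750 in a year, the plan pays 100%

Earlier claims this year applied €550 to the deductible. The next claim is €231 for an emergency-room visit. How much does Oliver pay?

€166.20

Deductible still to meet: €700 − €550 = €150.
The remaining €81 (= €231 − €150) moves to coinsurance.
20% of €81 = €16.20 falls to the patient.
That puts the patient's cost at €150 + €16.20 = €166.20 before any cap.
Year-to-date out-of-pocket becomes €550 + €166.20 = €716.20, still under the €1,750 maximum, so no cap applies.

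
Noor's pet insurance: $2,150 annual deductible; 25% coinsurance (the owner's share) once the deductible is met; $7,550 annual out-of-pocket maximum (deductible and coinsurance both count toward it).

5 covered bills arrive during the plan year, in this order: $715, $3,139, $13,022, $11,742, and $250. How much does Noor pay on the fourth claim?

Claim 1 — $715: fully absorbed by the deductible. Cost to owner: $715. OOP to date $715.
Claim 2 — $3,139: $1,435 to deductible, leaving $1,704; coinsurance $1,704 × 25% = $426. Owner owes $1,861 (running OOP $2,576).
Claim 3 — $13,022: deductible met; 25% of $13,022 = $3,255.50. Owner owes $3,255.50 (running OOP $5,831.50).
Claim 4 — $11,742: 25% coinsurance on $11,742 = $2,935.50. Adding that to $5,831.50 gives $8,767, past the $7,550 cap; owner pays only $7,550 − $5,831.50 = $1,718.50.

$1,718.50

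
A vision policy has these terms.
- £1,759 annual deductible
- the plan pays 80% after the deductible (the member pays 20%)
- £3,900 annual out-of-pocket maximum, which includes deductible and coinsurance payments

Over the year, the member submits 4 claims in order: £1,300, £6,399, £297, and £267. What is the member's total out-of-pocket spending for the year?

Bill 1, £1,300: all of it applies to the deductible. Member owes £1,300 (running OOP £1,300).
Bill 2, £6,399: £459 finishes the deductible; £5,940 goes to coinsurance; member's 20% is £1,188. Cost to member: £1,647. OOP to date £2,947.
Bill 3, £297: 20% coinsurance on £297 = £59.40. Member pays £59.40; OOP now £3,006.40.
Bill 4, £267: deductible met; 20% of £267 = £53.40. Cost to member: £53.40. OOP to date £3,059.80.
Summing the member's payments: £1,300 + £1,647 + £59.40 + £53.40 = £3,059.80.

£3,059.80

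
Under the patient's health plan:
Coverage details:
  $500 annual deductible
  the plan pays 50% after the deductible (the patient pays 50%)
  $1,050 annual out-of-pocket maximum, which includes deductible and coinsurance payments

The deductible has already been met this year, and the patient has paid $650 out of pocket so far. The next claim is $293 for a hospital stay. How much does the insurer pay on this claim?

$146.50

With the deductible met, the entire $293 is subject to coinsurance.
50% of $293 = $146.50 falls to the patient.
Cumulative spending $650 + $146.50 = $796.50 stays under the $1,050 maximum.
Insurer pays the balance: $293 − $146.50 = $146.50.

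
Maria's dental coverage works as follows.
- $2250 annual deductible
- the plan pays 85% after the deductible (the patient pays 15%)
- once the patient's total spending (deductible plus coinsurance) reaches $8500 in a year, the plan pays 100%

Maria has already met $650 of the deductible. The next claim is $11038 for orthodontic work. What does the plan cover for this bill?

$650 of the $2250 deductible is already met, leaving $1600.
The remaining $9438 (= $11038 − $1600) moves to coinsurance.
15% of $9438 = $1415.70 falls to the patient.
So the patient owes $1600 + $1415.70 = $3015.70 before any cap.
Year-to-date out-of-pocket becomes $650 + $3015.70 = $3665.70, still under the $8500 maximum, so no cap applies.
Insurer pays the balance: $11038 − $3015.70 = $8022.30.

$8022.30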